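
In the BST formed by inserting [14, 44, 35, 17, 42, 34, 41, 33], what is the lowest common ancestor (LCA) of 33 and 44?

Tree insertion order: [14, 44, 35, 17, 42, 34, 41, 33]
Tree (level-order array): [14, None, 44, 35, None, 17, 42, None, 34, 41, None, 33]
In a BST, the LCA of p=33, q=44 is the first node v on the
root-to-leaf path with p <= v <= q (go left if both < v, right if both > v).
Walk from root:
  at 14: both 33 and 44 > 14, go right
  at 44: 33 <= 44 <= 44, this is the LCA
LCA = 44


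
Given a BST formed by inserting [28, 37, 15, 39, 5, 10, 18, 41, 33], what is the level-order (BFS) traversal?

Tree insertion order: [28, 37, 15, 39, 5, 10, 18, 41, 33]
Tree (level-order array): [28, 15, 37, 5, 18, 33, 39, None, 10, None, None, None, None, None, 41]
BFS from the root, enqueuing left then right child of each popped node:
  queue [28] -> pop 28, enqueue [15, 37], visited so far: [28]
  queue [15, 37] -> pop 15, enqueue [5, 18], visited so far: [28, 15]
  queue [37, 5, 18] -> pop 37, enqueue [33, 39], visited so far: [28, 15, 37]
  queue [5, 18, 33, 39] -> pop 5, enqueue [10], visited so far: [28, 15, 37, 5]
  queue [18, 33, 39, 10] -> pop 18, enqueue [none], visited so far: [28, 15, 37, 5, 18]
  queue [33, 39, 10] -> pop 33, enqueue [none], visited so far: [28, 15, 37, 5, 18, 33]
  queue [39, 10] -> pop 39, enqueue [41], visited so far: [28, 15, 37, 5, 18, 33, 39]
  queue [10, 41] -> pop 10, enqueue [none], visited so far: [28, 15, 37, 5, 18, 33, 39, 10]
  queue [41] -> pop 41, enqueue [none], visited so far: [28, 15, 37, 5, 18, 33, 39, 10, 41]
Result: [28, 15, 37, 5, 18, 33, 39, 10, 41]


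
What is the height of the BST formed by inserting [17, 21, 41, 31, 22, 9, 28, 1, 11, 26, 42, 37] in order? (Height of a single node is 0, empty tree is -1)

Insertion order: [17, 21, 41, 31, 22, 9, 28, 1, 11, 26, 42, 37]
Tree (level-order array): [17, 9, 21, 1, 11, None, 41, None, None, None, None, 31, 42, 22, 37, None, None, None, 28, None, None, 26]
Compute height bottom-up (empty subtree = -1):
  height(1) = 1 + max(-1, -1) = 0
  height(11) = 1 + max(-1, -1) = 0
  height(9) = 1 + max(0, 0) = 1
  height(26) = 1 + max(-1, -1) = 0
  height(28) = 1 + max(0, -1) = 1
  height(22) = 1 + max(-1, 1) = 2
  height(37) = 1 + max(-1, -1) = 0
  height(31) = 1 + max(2, 0) = 3
  height(42) = 1 + max(-1, -1) = 0
  height(41) = 1 + max(3, 0) = 4
  height(21) = 1 + max(-1, 4) = 5
  height(17) = 1 + max(1, 5) = 6
Height = 6


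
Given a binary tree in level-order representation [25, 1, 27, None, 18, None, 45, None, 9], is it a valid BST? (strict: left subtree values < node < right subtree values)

Level-order array: [25, 1, 27, None, 18, None, 45, None, 9]
Validate using subtree bounds (lo, hi): at each node, require lo < value < hi,
then recurse left with hi=value and right with lo=value.
Preorder trace (stopping at first violation):
  at node 25 with bounds (-inf, +inf): OK
  at node 1 with bounds (-inf, 25): OK
  at node 18 with bounds (1, 25): OK
  at node 9 with bounds (18, 25): VIOLATION
Node 9 violates its bound: not (18 < 9 < 25).
Result: Not a valid BST


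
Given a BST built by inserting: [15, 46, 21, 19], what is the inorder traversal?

Tree insertion order: [15, 46, 21, 19]
Tree (level-order array): [15, None, 46, 21, None, 19]
Inorder traversal: [15, 19, 21, 46]


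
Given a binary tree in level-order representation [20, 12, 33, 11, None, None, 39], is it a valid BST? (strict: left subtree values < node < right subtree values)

Level-order array: [20, 12, 33, 11, None, None, 39]
Validate using subtree bounds (lo, hi): at each node, require lo < value < hi,
then recurse left with hi=value and right with lo=value.
Preorder trace (stopping at first violation):
  at node 20 with bounds (-inf, +inf): OK
  at node 12 with bounds (-inf, 20): OK
  at node 11 with bounds (-inf, 12): OK
  at node 33 with bounds (20, +inf): OK
  at node 39 with bounds (33, +inf): OK
No violation found at any node.
Result: Valid BST


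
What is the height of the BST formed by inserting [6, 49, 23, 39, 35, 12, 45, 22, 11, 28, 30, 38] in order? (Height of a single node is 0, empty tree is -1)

Insertion order: [6, 49, 23, 39, 35, 12, 45, 22, 11, 28, 30, 38]
Tree (level-order array): [6, None, 49, 23, None, 12, 39, 11, 22, 35, 45, None, None, None, None, 28, 38, None, None, None, 30]
Compute height bottom-up (empty subtree = -1):
  height(11) = 1 + max(-1, -1) = 0
  height(22) = 1 + max(-1, -1) = 0
  height(12) = 1 + max(0, 0) = 1
  height(30) = 1 + max(-1, -1) = 0
  height(28) = 1 + max(-1, 0) = 1
  height(38) = 1 + max(-1, -1) = 0
  height(35) = 1 + max(1, 0) = 2
  height(45) = 1 + max(-1, -1) = 0
  height(39) = 1 + max(2, 0) = 3
  height(23) = 1 + max(1, 3) = 4
  height(49) = 1 + max(4, -1) = 5
  height(6) = 1 + max(-1, 5) = 6
Height = 6


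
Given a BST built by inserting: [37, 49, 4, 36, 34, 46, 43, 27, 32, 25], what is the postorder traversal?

Tree insertion order: [37, 49, 4, 36, 34, 46, 43, 27, 32, 25]
Tree (level-order array): [37, 4, 49, None, 36, 46, None, 34, None, 43, None, 27, None, None, None, 25, 32]
Postorder traversal: [25, 32, 27, 34, 36, 4, 43, 46, 49, 37]


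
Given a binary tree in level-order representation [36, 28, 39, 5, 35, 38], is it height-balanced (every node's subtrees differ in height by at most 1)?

Tree (level-order array): [36, 28, 39, 5, 35, 38]
Definition: a tree is height-balanced if, at every node, |h(left) - h(right)| <= 1 (empty subtree has height -1).
Bottom-up per-node check:
  node 5: h_left=-1, h_right=-1, diff=0 [OK], height=0
  node 35: h_left=-1, h_right=-1, diff=0 [OK], height=0
  node 28: h_left=0, h_right=0, diff=0 [OK], height=1
  node 38: h_left=-1, h_right=-1, diff=0 [OK], height=0
  node 39: h_left=0, h_right=-1, diff=1 [OK], height=1
  node 36: h_left=1, h_right=1, diff=0 [OK], height=2
All nodes satisfy the balance condition.
Result: Balanced


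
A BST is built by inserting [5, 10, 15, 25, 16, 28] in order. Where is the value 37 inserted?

Starting tree (level order): [5, None, 10, None, 15, None, 25, 16, 28]
Insertion path: 5 -> 10 -> 15 -> 25 -> 28
Result: insert 37 as right child of 28
Final tree (level order): [5, None, 10, None, 15, None, 25, 16, 28, None, None, None, 37]


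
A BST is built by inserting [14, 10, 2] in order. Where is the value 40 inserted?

Starting tree (level order): [14, 10, None, 2]
Insertion path: 14
Result: insert 40 as right child of 14
Final tree (level order): [14, 10, 40, 2]


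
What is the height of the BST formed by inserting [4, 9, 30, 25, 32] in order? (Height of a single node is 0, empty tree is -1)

Insertion order: [4, 9, 30, 25, 32]
Tree (level-order array): [4, None, 9, None, 30, 25, 32]
Compute height bottom-up (empty subtree = -1):
  height(25) = 1 + max(-1, -1) = 0
  height(32) = 1 + max(-1, -1) = 0
  height(30) = 1 + max(0, 0) = 1
  height(9) = 1 + max(-1, 1) = 2
  height(4) = 1 + max(-1, 2) = 3
Height = 3


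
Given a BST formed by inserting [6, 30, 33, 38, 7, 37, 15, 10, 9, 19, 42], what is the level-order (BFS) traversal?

Tree insertion order: [6, 30, 33, 38, 7, 37, 15, 10, 9, 19, 42]
Tree (level-order array): [6, None, 30, 7, 33, None, 15, None, 38, 10, 19, 37, 42, 9]
BFS from the root, enqueuing left then right child of each popped node:
  queue [6] -> pop 6, enqueue [30], visited so far: [6]
  queue [30] -> pop 30, enqueue [7, 33], visited so far: [6, 30]
  queue [7, 33] -> pop 7, enqueue [15], visited so far: [6, 30, 7]
  queue [33, 15] -> pop 33, enqueue [38], visited so far: [6, 30, 7, 33]
  queue [15, 38] -> pop 15, enqueue [10, 19], visited so far: [6, 30, 7, 33, 15]
  queue [38, 10, 19] -> pop 38, enqueue [37, 42], visited so far: [6, 30, 7, 33, 15, 38]
  queue [10, 19, 37, 42] -> pop 10, enqueue [9], visited so far: [6, 30, 7, 33, 15, 38, 10]
  queue [19, 37, 42, 9] -> pop 19, enqueue [none], visited so far: [6, 30, 7, 33, 15, 38, 10, 19]
  queue [37, 42, 9] -> pop 37, enqueue [none], visited so far: [6, 30, 7, 33, 15, 38, 10, 19, 37]
  queue [42, 9] -> pop 42, enqueue [none], visited so far: [6, 30, 7, 33, 15, 38, 10, 19, 37, 42]
  queue [9] -> pop 9, enqueue [none], visited so far: [6, 30, 7, 33, 15, 38, 10, 19, 37, 42, 9]
Result: [6, 30, 7, 33, 15, 38, 10, 19, 37, 42, 9]


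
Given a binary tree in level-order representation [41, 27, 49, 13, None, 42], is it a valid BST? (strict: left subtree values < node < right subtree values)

Level-order array: [41, 27, 49, 13, None, 42]
Validate using subtree bounds (lo, hi): at each node, require lo < value < hi,
then recurse left with hi=value and right with lo=value.
Preorder trace (stopping at first violation):
  at node 41 with bounds (-inf, +inf): OK
  at node 27 with bounds (-inf, 41): OK
  at node 13 with bounds (-inf, 27): OK
  at node 49 with bounds (41, +inf): OK
  at node 42 with bounds (41, 49): OK
No violation found at any node.
Result: Valid BST


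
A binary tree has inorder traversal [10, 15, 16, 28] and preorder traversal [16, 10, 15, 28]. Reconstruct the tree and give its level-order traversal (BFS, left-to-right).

Inorder:  [10, 15, 16, 28]
Preorder: [16, 10, 15, 28]
Algorithm: preorder visits root first, so consume preorder in order;
for each root, split the current inorder slice at that value into
left-subtree inorder and right-subtree inorder, then recurse.
Recursive splits:
  root=16; inorder splits into left=[10, 15], right=[28]
  root=10; inorder splits into left=[], right=[15]
  root=15; inorder splits into left=[], right=[]
  root=28; inorder splits into left=[], right=[]
Reconstructed level-order: [16, 10, 28, 15]


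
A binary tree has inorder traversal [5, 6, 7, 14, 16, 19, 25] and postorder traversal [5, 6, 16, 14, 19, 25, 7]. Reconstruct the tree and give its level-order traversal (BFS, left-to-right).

Inorder:   [5, 6, 7, 14, 16, 19, 25]
Postorder: [5, 6, 16, 14, 19, 25, 7]
Algorithm: postorder visits root last, so walk postorder right-to-left;
each value is the root of the current inorder slice — split it at that
value, recurse on the right subtree first, then the left.
Recursive splits:
  root=7; inorder splits into left=[5, 6], right=[14, 16, 19, 25]
  root=25; inorder splits into left=[14, 16, 19], right=[]
  root=19; inorder splits into left=[14, 16], right=[]
  root=14; inorder splits into left=[], right=[16]
  root=16; inorder splits into left=[], right=[]
  root=6; inorder splits into left=[5], right=[]
  root=5; inorder splits into left=[], right=[]
Reconstructed level-order: [7, 6, 25, 5, 19, 14, 16]


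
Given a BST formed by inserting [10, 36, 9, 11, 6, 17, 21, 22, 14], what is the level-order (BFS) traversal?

Tree insertion order: [10, 36, 9, 11, 6, 17, 21, 22, 14]
Tree (level-order array): [10, 9, 36, 6, None, 11, None, None, None, None, 17, 14, 21, None, None, None, 22]
BFS from the root, enqueuing left then right child of each popped node:
  queue [10] -> pop 10, enqueue [9, 36], visited so far: [10]
  queue [9, 36] -> pop 9, enqueue [6], visited so far: [10, 9]
  queue [36, 6] -> pop 36, enqueue [11], visited so far: [10, 9, 36]
  queue [6, 11] -> pop 6, enqueue [none], visited so far: [10, 9, 36, 6]
  queue [11] -> pop 11, enqueue [17], visited so far: [10, 9, 36, 6, 11]
  queue [17] -> pop 17, enqueue [14, 21], visited so far: [10, 9, 36, 6, 11, 17]
  queue [14, 21] -> pop 14, enqueue [none], visited so far: [10, 9, 36, 6, 11, 17, 14]
  queue [21] -> pop 21, enqueue [22], visited so far: [10, 9, 36, 6, 11, 17, 14, 21]
  queue [22] -> pop 22, enqueue [none], visited so far: [10, 9, 36, 6, 11, 17, 14, 21, 22]
Result: [10, 9, 36, 6, 11, 17, 14, 21, 22]


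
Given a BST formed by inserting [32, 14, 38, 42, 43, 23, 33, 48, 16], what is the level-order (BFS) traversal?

Tree insertion order: [32, 14, 38, 42, 43, 23, 33, 48, 16]
Tree (level-order array): [32, 14, 38, None, 23, 33, 42, 16, None, None, None, None, 43, None, None, None, 48]
BFS from the root, enqueuing left then right child of each popped node:
  queue [32] -> pop 32, enqueue [14, 38], visited so far: [32]
  queue [14, 38] -> pop 14, enqueue [23], visited so far: [32, 14]
  queue [38, 23] -> pop 38, enqueue [33, 42], visited so far: [32, 14, 38]
  queue [23, 33, 42] -> pop 23, enqueue [16], visited so far: [32, 14, 38, 23]
  queue [33, 42, 16] -> pop 33, enqueue [none], visited so far: [32, 14, 38, 23, 33]
  queue [42, 16] -> pop 42, enqueue [43], visited so far: [32, 14, 38, 23, 33, 42]
  queue [16, 43] -> pop 16, enqueue [none], visited so far: [32, 14, 38, 23, 33, 42, 16]
  queue [43] -> pop 43, enqueue [48], visited so far: [32, 14, 38, 23, 33, 42, 16, 43]
  queue [48] -> pop 48, enqueue [none], visited so far: [32, 14, 38, 23, 33, 42, 16, 43, 48]
Result: [32, 14, 38, 23, 33, 42, 16, 43, 48]


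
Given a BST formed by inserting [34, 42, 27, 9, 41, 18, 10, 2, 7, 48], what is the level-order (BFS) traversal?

Tree insertion order: [34, 42, 27, 9, 41, 18, 10, 2, 7, 48]
Tree (level-order array): [34, 27, 42, 9, None, 41, 48, 2, 18, None, None, None, None, None, 7, 10]
BFS from the root, enqueuing left then right child of each popped node:
  queue [34] -> pop 34, enqueue [27, 42], visited so far: [34]
  queue [27, 42] -> pop 27, enqueue [9], visited so far: [34, 27]
  queue [42, 9] -> pop 42, enqueue [41, 48], visited so far: [34, 27, 42]
  queue [9, 41, 48] -> pop 9, enqueue [2, 18], visited so far: [34, 27, 42, 9]
  queue [41, 48, 2, 18] -> pop 41, enqueue [none], visited so far: [34, 27, 42, 9, 41]
  queue [48, 2, 18] -> pop 48, enqueue [none], visited so far: [34, 27, 42, 9, 41, 48]
  queue [2, 18] -> pop 2, enqueue [7], visited so far: [34, 27, 42, 9, 41, 48, 2]
  queue [18, 7] -> pop 18, enqueue [10], visited so far: [34, 27, 42, 9, 41, 48, 2, 18]
  queue [7, 10] -> pop 7, enqueue [none], visited so far: [34, 27, 42, 9, 41, 48, 2, 18, 7]
  queue [10] -> pop 10, enqueue [none], visited so far: [34, 27, 42, 9, 41, 48, 2, 18, 7, 10]
Result: [34, 27, 42, 9, 41, 48, 2, 18, 7, 10]


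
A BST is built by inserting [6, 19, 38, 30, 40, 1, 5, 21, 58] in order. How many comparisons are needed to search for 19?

Search path for 19: 6 -> 19
Found: True
Comparisons: 2


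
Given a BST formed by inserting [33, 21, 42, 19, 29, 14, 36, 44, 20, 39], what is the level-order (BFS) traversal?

Tree insertion order: [33, 21, 42, 19, 29, 14, 36, 44, 20, 39]
Tree (level-order array): [33, 21, 42, 19, 29, 36, 44, 14, 20, None, None, None, 39]
BFS from the root, enqueuing left then right child of each popped node:
  queue [33] -> pop 33, enqueue [21, 42], visited so far: [33]
  queue [21, 42] -> pop 21, enqueue [19, 29], visited so far: [33, 21]
  queue [42, 19, 29] -> pop 42, enqueue [36, 44], visited so far: [33, 21, 42]
  queue [19, 29, 36, 44] -> pop 19, enqueue [14, 20], visited so far: [33, 21, 42, 19]
  queue [29, 36, 44, 14, 20] -> pop 29, enqueue [none], visited so far: [33, 21, 42, 19, 29]
  queue [36, 44, 14, 20] -> pop 36, enqueue [39], visited so far: [33, 21, 42, 19, 29, 36]
  queue [44, 14, 20, 39] -> pop 44, enqueue [none], visited so far: [33, 21, 42, 19, 29, 36, 44]
  queue [14, 20, 39] -> pop 14, enqueue [none], visited so far: [33, 21, 42, 19, 29, 36, 44, 14]
  queue [20, 39] -> pop 20, enqueue [none], visited so far: [33, 21, 42, 19, 29, 36, 44, 14, 20]
  queue [39] -> pop 39, enqueue [none], visited so far: [33, 21, 42, 19, 29, 36, 44, 14, 20, 39]
Result: [33, 21, 42, 19, 29, 36, 44, 14, 20, 39]


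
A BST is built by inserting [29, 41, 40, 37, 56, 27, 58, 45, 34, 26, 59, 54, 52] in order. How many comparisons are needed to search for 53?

Search path for 53: 29 -> 41 -> 56 -> 45 -> 54 -> 52
Found: False
Comparisons: 6


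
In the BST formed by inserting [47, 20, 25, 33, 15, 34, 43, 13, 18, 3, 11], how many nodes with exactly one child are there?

Tree built from: [47, 20, 25, 33, 15, 34, 43, 13, 18, 3, 11]
Tree (level-order array): [47, 20, None, 15, 25, 13, 18, None, 33, 3, None, None, None, None, 34, None, 11, None, 43]
Rule: These are nodes with exactly 1 non-null child.
Per-node child counts:
  node 47: 1 child(ren)
  node 20: 2 child(ren)
  node 15: 2 child(ren)
  node 13: 1 child(ren)
  node 3: 1 child(ren)
  node 11: 0 child(ren)
  node 18: 0 child(ren)
  node 25: 1 child(ren)
  node 33: 1 child(ren)
  node 34: 1 child(ren)
  node 43: 0 child(ren)
Matching nodes: [47, 13, 3, 25, 33, 34]
Count of nodes with exactly one child: 6


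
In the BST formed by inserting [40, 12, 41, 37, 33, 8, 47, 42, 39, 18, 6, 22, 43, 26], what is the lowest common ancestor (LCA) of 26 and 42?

Tree insertion order: [40, 12, 41, 37, 33, 8, 47, 42, 39, 18, 6, 22, 43, 26]
Tree (level-order array): [40, 12, 41, 8, 37, None, 47, 6, None, 33, 39, 42, None, None, None, 18, None, None, None, None, 43, None, 22, None, None, None, 26]
In a BST, the LCA of p=26, q=42 is the first node v on the
root-to-leaf path with p <= v <= q (go left if both < v, right if both > v).
Walk from root:
  at 40: 26 <= 40 <= 42, this is the LCA
LCA = 40


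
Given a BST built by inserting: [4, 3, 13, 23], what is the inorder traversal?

Tree insertion order: [4, 3, 13, 23]
Tree (level-order array): [4, 3, 13, None, None, None, 23]
Inorder traversal: [3, 4, 13, 23]


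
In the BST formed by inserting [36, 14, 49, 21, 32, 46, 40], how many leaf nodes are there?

Tree built from: [36, 14, 49, 21, 32, 46, 40]
Tree (level-order array): [36, 14, 49, None, 21, 46, None, None, 32, 40]
Rule: A leaf has 0 children.
Per-node child counts:
  node 36: 2 child(ren)
  node 14: 1 child(ren)
  node 21: 1 child(ren)
  node 32: 0 child(ren)
  node 49: 1 child(ren)
  node 46: 1 child(ren)
  node 40: 0 child(ren)
Matching nodes: [32, 40]
Count of leaf nodes: 2


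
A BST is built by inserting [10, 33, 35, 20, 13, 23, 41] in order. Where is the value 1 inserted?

Starting tree (level order): [10, None, 33, 20, 35, 13, 23, None, 41]
Insertion path: 10
Result: insert 1 as left child of 10
Final tree (level order): [10, 1, 33, None, None, 20, 35, 13, 23, None, 41]


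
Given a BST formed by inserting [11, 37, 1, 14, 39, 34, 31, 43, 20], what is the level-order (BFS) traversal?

Tree insertion order: [11, 37, 1, 14, 39, 34, 31, 43, 20]
Tree (level-order array): [11, 1, 37, None, None, 14, 39, None, 34, None, 43, 31, None, None, None, 20]
BFS from the root, enqueuing left then right child of each popped node:
  queue [11] -> pop 11, enqueue [1, 37], visited so far: [11]
  queue [1, 37] -> pop 1, enqueue [none], visited so far: [11, 1]
  queue [37] -> pop 37, enqueue [14, 39], visited so far: [11, 1, 37]
  queue [14, 39] -> pop 14, enqueue [34], visited so far: [11, 1, 37, 14]
  queue [39, 34] -> pop 39, enqueue [43], visited so far: [11, 1, 37, 14, 39]
  queue [34, 43] -> pop 34, enqueue [31], visited so far: [11, 1, 37, 14, 39, 34]
  queue [43, 31] -> pop 43, enqueue [none], visited so far: [11, 1, 37, 14, 39, 34, 43]
  queue [31] -> pop 31, enqueue [20], visited so far: [11, 1, 37, 14, 39, 34, 43, 31]
  queue [20] -> pop 20, enqueue [none], visited so far: [11, 1, 37, 14, 39, 34, 43, 31, 20]
Result: [11, 1, 37, 14, 39, 34, 43, 31, 20]


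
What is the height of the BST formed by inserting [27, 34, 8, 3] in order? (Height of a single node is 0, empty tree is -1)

Insertion order: [27, 34, 8, 3]
Tree (level-order array): [27, 8, 34, 3]
Compute height bottom-up (empty subtree = -1):
  height(3) = 1 + max(-1, -1) = 0
  height(8) = 1 + max(0, -1) = 1
  height(34) = 1 + max(-1, -1) = 0
  height(27) = 1 + max(1, 0) = 2
Height = 2


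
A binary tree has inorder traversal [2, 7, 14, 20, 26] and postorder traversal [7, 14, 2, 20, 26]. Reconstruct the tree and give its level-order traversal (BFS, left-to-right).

Inorder:   [2, 7, 14, 20, 26]
Postorder: [7, 14, 2, 20, 26]
Algorithm: postorder visits root last, so walk postorder right-to-left;
each value is the root of the current inorder slice — split it at that
value, recurse on the right subtree first, then the left.
Recursive splits:
  root=26; inorder splits into left=[2, 7, 14, 20], right=[]
  root=20; inorder splits into left=[2, 7, 14], right=[]
  root=2; inorder splits into left=[], right=[7, 14]
  root=14; inorder splits into left=[7], right=[]
  root=7; inorder splits into left=[], right=[]
Reconstructed level-order: [26, 20, 2, 14, 7]


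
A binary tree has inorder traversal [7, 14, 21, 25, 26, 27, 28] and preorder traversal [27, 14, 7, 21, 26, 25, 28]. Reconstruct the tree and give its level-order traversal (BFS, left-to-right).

Inorder:  [7, 14, 21, 25, 26, 27, 28]
Preorder: [27, 14, 7, 21, 26, 25, 28]
Algorithm: preorder visits root first, so consume preorder in order;
for each root, split the current inorder slice at that value into
left-subtree inorder and right-subtree inorder, then recurse.
Recursive splits:
  root=27; inorder splits into left=[7, 14, 21, 25, 26], right=[28]
  root=14; inorder splits into left=[7], right=[21, 25, 26]
  root=7; inorder splits into left=[], right=[]
  root=21; inorder splits into left=[], right=[25, 26]
  root=26; inorder splits into left=[25], right=[]
  root=25; inorder splits into left=[], right=[]
  root=28; inorder splits into left=[], right=[]
Reconstructed level-order: [27, 14, 28, 7, 21, 26, 25]


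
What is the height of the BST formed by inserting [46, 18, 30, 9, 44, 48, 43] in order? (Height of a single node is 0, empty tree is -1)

Insertion order: [46, 18, 30, 9, 44, 48, 43]
Tree (level-order array): [46, 18, 48, 9, 30, None, None, None, None, None, 44, 43]
Compute height bottom-up (empty subtree = -1):
  height(9) = 1 + max(-1, -1) = 0
  height(43) = 1 + max(-1, -1) = 0
  height(44) = 1 + max(0, -1) = 1
  height(30) = 1 + max(-1, 1) = 2
  height(18) = 1 + max(0, 2) = 3
  height(48) = 1 + max(-1, -1) = 0
  height(46) = 1 + max(3, 0) = 4
Height = 4


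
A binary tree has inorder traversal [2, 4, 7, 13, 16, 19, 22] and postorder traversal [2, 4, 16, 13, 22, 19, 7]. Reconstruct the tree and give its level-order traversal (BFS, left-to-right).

Inorder:   [2, 4, 7, 13, 16, 19, 22]
Postorder: [2, 4, 16, 13, 22, 19, 7]
Algorithm: postorder visits root last, so walk postorder right-to-left;
each value is the root of the current inorder slice — split it at that
value, recurse on the right subtree first, then the left.
Recursive splits:
  root=7; inorder splits into left=[2, 4], right=[13, 16, 19, 22]
  root=19; inorder splits into left=[13, 16], right=[22]
  root=22; inorder splits into left=[], right=[]
  root=13; inorder splits into left=[], right=[16]
  root=16; inorder splits into left=[], right=[]
  root=4; inorder splits into left=[2], right=[]
  root=2; inorder splits into left=[], right=[]
Reconstructed level-order: [7, 4, 19, 2, 13, 22, 16]


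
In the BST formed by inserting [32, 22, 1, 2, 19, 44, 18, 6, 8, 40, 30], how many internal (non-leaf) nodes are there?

Tree built from: [32, 22, 1, 2, 19, 44, 18, 6, 8, 40, 30]
Tree (level-order array): [32, 22, 44, 1, 30, 40, None, None, 2, None, None, None, None, None, 19, 18, None, 6, None, None, 8]
Rule: An internal node has at least one child.
Per-node child counts:
  node 32: 2 child(ren)
  node 22: 2 child(ren)
  node 1: 1 child(ren)
  node 2: 1 child(ren)
  node 19: 1 child(ren)
  node 18: 1 child(ren)
  node 6: 1 child(ren)
  node 8: 0 child(ren)
  node 30: 0 child(ren)
  node 44: 1 child(ren)
  node 40: 0 child(ren)
Matching nodes: [32, 22, 1, 2, 19, 18, 6, 44]
Count of internal (non-leaf) nodes: 8


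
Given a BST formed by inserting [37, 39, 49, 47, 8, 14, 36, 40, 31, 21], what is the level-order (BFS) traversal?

Tree insertion order: [37, 39, 49, 47, 8, 14, 36, 40, 31, 21]
Tree (level-order array): [37, 8, 39, None, 14, None, 49, None, 36, 47, None, 31, None, 40, None, 21]
BFS from the root, enqueuing left then right child of each popped node:
  queue [37] -> pop 37, enqueue [8, 39], visited so far: [37]
  queue [8, 39] -> pop 8, enqueue [14], visited so far: [37, 8]
  queue [39, 14] -> pop 39, enqueue [49], visited so far: [37, 8, 39]
  queue [14, 49] -> pop 14, enqueue [36], visited so far: [37, 8, 39, 14]
  queue [49, 36] -> pop 49, enqueue [47], visited so far: [37, 8, 39, 14, 49]
  queue [36, 47] -> pop 36, enqueue [31], visited so far: [37, 8, 39, 14, 49, 36]
  queue [47, 31] -> pop 47, enqueue [40], visited so far: [37, 8, 39, 14, 49, 36, 47]
  queue [31, 40] -> pop 31, enqueue [21], visited so far: [37, 8, 39, 14, 49, 36, 47, 31]
  queue [40, 21] -> pop 40, enqueue [none], visited so far: [37, 8, 39, 14, 49, 36, 47, 31, 40]
  queue [21] -> pop 21, enqueue [none], visited so far: [37, 8, 39, 14, 49, 36, 47, 31, 40, 21]
Result: [37, 8, 39, 14, 49, 36, 47, 31, 40, 21]


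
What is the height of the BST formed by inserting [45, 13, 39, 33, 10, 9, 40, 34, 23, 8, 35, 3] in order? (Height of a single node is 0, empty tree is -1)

Insertion order: [45, 13, 39, 33, 10, 9, 40, 34, 23, 8, 35, 3]
Tree (level-order array): [45, 13, None, 10, 39, 9, None, 33, 40, 8, None, 23, 34, None, None, 3, None, None, None, None, 35]
Compute height bottom-up (empty subtree = -1):
  height(3) = 1 + max(-1, -1) = 0
  height(8) = 1 + max(0, -1) = 1
  height(9) = 1 + max(1, -1) = 2
  height(10) = 1 + max(2, -1) = 3
  height(23) = 1 + max(-1, -1) = 0
  height(35) = 1 + max(-1, -1) = 0
  height(34) = 1 + max(-1, 0) = 1
  height(33) = 1 + max(0, 1) = 2
  height(40) = 1 + max(-1, -1) = 0
  height(39) = 1 + max(2, 0) = 3
  height(13) = 1 + max(3, 3) = 4
  height(45) = 1 + max(4, -1) = 5
Height = 5


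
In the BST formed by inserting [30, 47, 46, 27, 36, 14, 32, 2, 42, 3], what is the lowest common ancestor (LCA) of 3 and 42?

Tree insertion order: [30, 47, 46, 27, 36, 14, 32, 2, 42, 3]
Tree (level-order array): [30, 27, 47, 14, None, 46, None, 2, None, 36, None, None, 3, 32, 42]
In a BST, the LCA of p=3, q=42 is the first node v on the
root-to-leaf path with p <= v <= q (go left if both < v, right if both > v).
Walk from root:
  at 30: 3 <= 30 <= 42, this is the LCA
LCA = 30


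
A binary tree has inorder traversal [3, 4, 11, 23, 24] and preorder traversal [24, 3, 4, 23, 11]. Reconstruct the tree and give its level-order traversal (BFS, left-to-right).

Inorder:  [3, 4, 11, 23, 24]
Preorder: [24, 3, 4, 23, 11]
Algorithm: preorder visits root first, so consume preorder in order;
for each root, split the current inorder slice at that value into
left-subtree inorder and right-subtree inorder, then recurse.
Recursive splits:
  root=24; inorder splits into left=[3, 4, 11, 23], right=[]
  root=3; inorder splits into left=[], right=[4, 11, 23]
  root=4; inorder splits into left=[], right=[11, 23]
  root=23; inorder splits into left=[11], right=[]
  root=11; inorder splits into left=[], right=[]
Reconstructed level-order: [24, 3, 4, 23, 11]


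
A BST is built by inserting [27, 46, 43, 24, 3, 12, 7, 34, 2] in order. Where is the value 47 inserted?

Starting tree (level order): [27, 24, 46, 3, None, 43, None, 2, 12, 34, None, None, None, 7]
Insertion path: 27 -> 46
Result: insert 47 as right child of 46
Final tree (level order): [27, 24, 46, 3, None, 43, 47, 2, 12, 34, None, None, None, None, None, 7]


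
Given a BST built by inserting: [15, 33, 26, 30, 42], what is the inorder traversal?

Tree insertion order: [15, 33, 26, 30, 42]
Tree (level-order array): [15, None, 33, 26, 42, None, 30]
Inorder traversal: [15, 26, 30, 33, 42]


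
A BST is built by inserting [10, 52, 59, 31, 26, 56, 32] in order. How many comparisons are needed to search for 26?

Search path for 26: 10 -> 52 -> 31 -> 26
Found: True
Comparisons: 4


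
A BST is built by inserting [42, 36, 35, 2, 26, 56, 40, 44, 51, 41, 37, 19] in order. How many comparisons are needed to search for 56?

Search path for 56: 42 -> 56
Found: True
Comparisons: 2


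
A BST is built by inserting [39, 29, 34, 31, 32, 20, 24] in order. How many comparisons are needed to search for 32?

Search path for 32: 39 -> 29 -> 34 -> 31 -> 32
Found: True
Comparisons: 5


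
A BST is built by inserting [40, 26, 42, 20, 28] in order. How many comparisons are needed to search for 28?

Search path for 28: 40 -> 26 -> 28
Found: True
Comparisons: 3


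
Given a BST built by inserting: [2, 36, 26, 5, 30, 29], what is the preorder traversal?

Tree insertion order: [2, 36, 26, 5, 30, 29]
Tree (level-order array): [2, None, 36, 26, None, 5, 30, None, None, 29]
Preorder traversal: [2, 36, 26, 5, 30, 29]


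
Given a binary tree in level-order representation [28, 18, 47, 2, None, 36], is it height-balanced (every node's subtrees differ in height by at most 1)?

Tree (level-order array): [28, 18, 47, 2, None, 36]
Definition: a tree is height-balanced if, at every node, |h(left) - h(right)| <= 1 (empty subtree has height -1).
Bottom-up per-node check:
  node 2: h_left=-1, h_right=-1, diff=0 [OK], height=0
  node 18: h_left=0, h_right=-1, diff=1 [OK], height=1
  node 36: h_left=-1, h_right=-1, diff=0 [OK], height=0
  node 47: h_left=0, h_right=-1, diff=1 [OK], height=1
  node 28: h_left=1, h_right=1, diff=0 [OK], height=2
All nodes satisfy the balance condition.
Result: Balanced


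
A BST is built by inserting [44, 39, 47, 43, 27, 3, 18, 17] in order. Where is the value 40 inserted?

Starting tree (level order): [44, 39, 47, 27, 43, None, None, 3, None, None, None, None, 18, 17]
Insertion path: 44 -> 39 -> 43
Result: insert 40 as left child of 43
Final tree (level order): [44, 39, 47, 27, 43, None, None, 3, None, 40, None, None, 18, None, None, 17]


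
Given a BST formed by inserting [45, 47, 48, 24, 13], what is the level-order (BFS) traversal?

Tree insertion order: [45, 47, 48, 24, 13]
Tree (level-order array): [45, 24, 47, 13, None, None, 48]
BFS from the root, enqueuing left then right child of each popped node:
  queue [45] -> pop 45, enqueue [24, 47], visited so far: [45]
  queue [24, 47] -> pop 24, enqueue [13], visited so far: [45, 24]
  queue [47, 13] -> pop 47, enqueue [48], visited so far: [45, 24, 47]
  queue [13, 48] -> pop 13, enqueue [none], visited so far: [45, 24, 47, 13]
  queue [48] -> pop 48, enqueue [none], visited so far: [45, 24, 47, 13, 48]
Result: [45, 24, 47, 13, 48]


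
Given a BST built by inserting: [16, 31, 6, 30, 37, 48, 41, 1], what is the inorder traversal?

Tree insertion order: [16, 31, 6, 30, 37, 48, 41, 1]
Tree (level-order array): [16, 6, 31, 1, None, 30, 37, None, None, None, None, None, 48, 41]
Inorder traversal: [1, 6, 16, 30, 31, 37, 41, 48]


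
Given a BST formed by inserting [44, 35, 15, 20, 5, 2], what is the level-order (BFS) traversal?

Tree insertion order: [44, 35, 15, 20, 5, 2]
Tree (level-order array): [44, 35, None, 15, None, 5, 20, 2]
BFS from the root, enqueuing left then right child of each popped node:
  queue [44] -> pop 44, enqueue [35], visited so far: [44]
  queue [35] -> pop 35, enqueue [15], visited so far: [44, 35]
  queue [15] -> pop 15, enqueue [5, 20], visited so far: [44, 35, 15]
  queue [5, 20] -> pop 5, enqueue [2], visited so far: [44, 35, 15, 5]
  queue [20, 2] -> pop 20, enqueue [none], visited so far: [44, 35, 15, 5, 20]
  queue [2] -> pop 2, enqueue [none], visited so far: [44, 35, 15, 5, 20, 2]
Result: [44, 35, 15, 5, 20, 2]


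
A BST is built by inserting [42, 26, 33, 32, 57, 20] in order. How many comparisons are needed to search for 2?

Search path for 2: 42 -> 26 -> 20
Found: False
Comparisons: 3


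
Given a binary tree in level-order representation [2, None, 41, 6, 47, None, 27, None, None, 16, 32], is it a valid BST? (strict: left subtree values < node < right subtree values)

Level-order array: [2, None, 41, 6, 47, None, 27, None, None, 16, 32]
Validate using subtree bounds (lo, hi): at each node, require lo < value < hi,
then recurse left with hi=value and right with lo=value.
Preorder trace (stopping at first violation):
  at node 2 with bounds (-inf, +inf): OK
  at node 41 with bounds (2, +inf): OK
  at node 6 with bounds (2, 41): OK
  at node 27 with bounds (6, 41): OK
  at node 16 with bounds (6, 27): OK
  at node 32 with bounds (27, 41): OK
  at node 47 with bounds (41, +inf): OK
No violation found at any node.
Result: Valid BST


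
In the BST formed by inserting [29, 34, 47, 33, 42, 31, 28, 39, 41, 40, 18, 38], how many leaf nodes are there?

Tree built from: [29, 34, 47, 33, 42, 31, 28, 39, 41, 40, 18, 38]
Tree (level-order array): [29, 28, 34, 18, None, 33, 47, None, None, 31, None, 42, None, None, None, 39, None, 38, 41, None, None, 40]
Rule: A leaf has 0 children.
Per-node child counts:
  node 29: 2 child(ren)
  node 28: 1 child(ren)
  node 18: 0 child(ren)
  node 34: 2 child(ren)
  node 33: 1 child(ren)
  node 31: 0 child(ren)
  node 47: 1 child(ren)
  node 42: 1 child(ren)
  node 39: 2 child(ren)
  node 38: 0 child(ren)
  node 41: 1 child(ren)
  node 40: 0 child(ren)
Matching nodes: [18, 31, 38, 40]
Count of leaf nodes: 4


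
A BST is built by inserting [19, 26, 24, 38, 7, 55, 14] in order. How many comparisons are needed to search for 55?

Search path for 55: 19 -> 26 -> 38 -> 55
Found: True
Comparisons: 4


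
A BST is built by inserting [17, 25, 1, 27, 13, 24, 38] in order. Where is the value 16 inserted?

Starting tree (level order): [17, 1, 25, None, 13, 24, 27, None, None, None, None, None, 38]
Insertion path: 17 -> 1 -> 13
Result: insert 16 as right child of 13
Final tree (level order): [17, 1, 25, None, 13, 24, 27, None, 16, None, None, None, 38]


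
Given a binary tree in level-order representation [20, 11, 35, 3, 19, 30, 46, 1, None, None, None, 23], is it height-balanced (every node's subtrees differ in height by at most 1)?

Tree (level-order array): [20, 11, 35, 3, 19, 30, 46, 1, None, None, None, 23]
Definition: a tree is height-balanced if, at every node, |h(left) - h(right)| <= 1 (empty subtree has height -1).
Bottom-up per-node check:
  node 1: h_left=-1, h_right=-1, diff=0 [OK], height=0
  node 3: h_left=0, h_right=-1, diff=1 [OK], height=1
  node 19: h_left=-1, h_right=-1, diff=0 [OK], height=0
  node 11: h_left=1, h_right=0, diff=1 [OK], height=2
  node 23: h_left=-1, h_right=-1, diff=0 [OK], height=0
  node 30: h_left=0, h_right=-1, diff=1 [OK], height=1
  node 46: h_left=-1, h_right=-1, diff=0 [OK], height=0
  node 35: h_left=1, h_right=0, diff=1 [OK], height=2
  node 20: h_left=2, h_right=2, diff=0 [OK], height=3
All nodes satisfy the balance condition.
Result: Balanced


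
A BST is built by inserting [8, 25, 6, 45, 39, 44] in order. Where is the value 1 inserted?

Starting tree (level order): [8, 6, 25, None, None, None, 45, 39, None, None, 44]
Insertion path: 8 -> 6
Result: insert 1 as left child of 6
Final tree (level order): [8, 6, 25, 1, None, None, 45, None, None, 39, None, None, 44]


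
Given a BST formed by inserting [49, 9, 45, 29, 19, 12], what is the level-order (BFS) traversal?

Tree insertion order: [49, 9, 45, 29, 19, 12]
Tree (level-order array): [49, 9, None, None, 45, 29, None, 19, None, 12]
BFS from the root, enqueuing left then right child of each popped node:
  queue [49] -> pop 49, enqueue [9], visited so far: [49]
  queue [9] -> pop 9, enqueue [45], visited so far: [49, 9]
  queue [45] -> pop 45, enqueue [29], visited so far: [49, 9, 45]
  queue [29] -> pop 29, enqueue [19], visited so far: [49, 9, 45, 29]
  queue [19] -> pop 19, enqueue [12], visited so far: [49, 9, 45, 29, 19]
  queue [12] -> pop 12, enqueue [none], visited so far: [49, 9, 45, 29, 19, 12]
Result: [49, 9, 45, 29, 19, 12]


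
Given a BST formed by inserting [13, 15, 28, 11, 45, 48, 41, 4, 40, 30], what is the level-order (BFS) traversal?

Tree insertion order: [13, 15, 28, 11, 45, 48, 41, 4, 40, 30]
Tree (level-order array): [13, 11, 15, 4, None, None, 28, None, None, None, 45, 41, 48, 40, None, None, None, 30]
BFS from the root, enqueuing left then right child of each popped node:
  queue [13] -> pop 13, enqueue [11, 15], visited so far: [13]
  queue [11, 15] -> pop 11, enqueue [4], visited so far: [13, 11]
  queue [15, 4] -> pop 15, enqueue [28], visited so far: [13, 11, 15]
  queue [4, 28] -> pop 4, enqueue [none], visited so far: [13, 11, 15, 4]
  queue [28] -> pop 28, enqueue [45], visited so far: [13, 11, 15, 4, 28]
  queue [45] -> pop 45, enqueue [41, 48], visited so far: [13, 11, 15, 4, 28, 45]
  queue [41, 48] -> pop 41, enqueue [40], visited so far: [13, 11, 15, 4, 28, 45, 41]
  queue [48, 40] -> pop 48, enqueue [none], visited so far: [13, 11, 15, 4, 28, 45, 41, 48]
  queue [40] -> pop 40, enqueue [30], visited so far: [13, 11, 15, 4, 28, 45, 41, 48, 40]
  queue [30] -> pop 30, enqueue [none], visited so far: [13, 11, 15, 4, 28, 45, 41, 48, 40, 30]
Result: [13, 11, 15, 4, 28, 45, 41, 48, 40, 30]


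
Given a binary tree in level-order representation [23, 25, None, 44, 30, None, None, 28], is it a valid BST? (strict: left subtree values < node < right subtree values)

Level-order array: [23, 25, None, 44, 30, None, None, 28]
Validate using subtree bounds (lo, hi): at each node, require lo < value < hi,
then recurse left with hi=value and right with lo=value.
Preorder trace (stopping at first violation):
  at node 23 with bounds (-inf, +inf): OK
  at node 25 with bounds (-inf, 23): VIOLATION
Node 25 violates its bound: not (-inf < 25 < 23).
Result: Not a valid BST


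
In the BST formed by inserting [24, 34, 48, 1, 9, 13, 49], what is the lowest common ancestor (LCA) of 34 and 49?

Tree insertion order: [24, 34, 48, 1, 9, 13, 49]
Tree (level-order array): [24, 1, 34, None, 9, None, 48, None, 13, None, 49]
In a BST, the LCA of p=34, q=49 is the first node v on the
root-to-leaf path with p <= v <= q (go left if both < v, right if both > v).
Walk from root:
  at 24: both 34 and 49 > 24, go right
  at 34: 34 <= 34 <= 49, this is the LCA
LCA = 34


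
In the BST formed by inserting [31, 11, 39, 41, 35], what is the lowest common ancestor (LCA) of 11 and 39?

Tree insertion order: [31, 11, 39, 41, 35]
Tree (level-order array): [31, 11, 39, None, None, 35, 41]
In a BST, the LCA of p=11, q=39 is the first node v on the
root-to-leaf path with p <= v <= q (go left if both < v, right if both > v).
Walk from root:
  at 31: 11 <= 31 <= 39, this is the LCA
LCA = 31


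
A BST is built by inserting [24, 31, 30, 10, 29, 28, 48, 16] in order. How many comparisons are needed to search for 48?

Search path for 48: 24 -> 31 -> 48
Found: True
Comparisons: 3


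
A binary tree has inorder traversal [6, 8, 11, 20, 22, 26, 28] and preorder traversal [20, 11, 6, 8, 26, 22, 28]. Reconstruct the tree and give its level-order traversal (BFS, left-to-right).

Inorder:  [6, 8, 11, 20, 22, 26, 28]
Preorder: [20, 11, 6, 8, 26, 22, 28]
Algorithm: preorder visits root first, so consume preorder in order;
for each root, split the current inorder slice at that value into
left-subtree inorder and right-subtree inorder, then recurse.
Recursive splits:
  root=20; inorder splits into left=[6, 8, 11], right=[22, 26, 28]
  root=11; inorder splits into left=[6, 8], right=[]
  root=6; inorder splits into left=[], right=[8]
  root=8; inorder splits into left=[], right=[]
  root=26; inorder splits into left=[22], right=[28]
  root=22; inorder splits into left=[], right=[]
  root=28; inorder splits into left=[], right=[]
Reconstructed level-order: [20, 11, 26, 6, 22, 28, 8]


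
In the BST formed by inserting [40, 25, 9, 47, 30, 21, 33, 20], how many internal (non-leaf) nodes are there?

Tree built from: [40, 25, 9, 47, 30, 21, 33, 20]
Tree (level-order array): [40, 25, 47, 9, 30, None, None, None, 21, None, 33, 20]
Rule: An internal node has at least one child.
Per-node child counts:
  node 40: 2 child(ren)
  node 25: 2 child(ren)
  node 9: 1 child(ren)
  node 21: 1 child(ren)
  node 20: 0 child(ren)
  node 30: 1 child(ren)
  node 33: 0 child(ren)
  node 47: 0 child(ren)
Matching nodes: [40, 25, 9, 21, 30]
Count of internal (non-leaf) nodes: 5


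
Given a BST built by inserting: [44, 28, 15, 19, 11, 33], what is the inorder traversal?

Tree insertion order: [44, 28, 15, 19, 11, 33]
Tree (level-order array): [44, 28, None, 15, 33, 11, 19]
Inorder traversal: [11, 15, 19, 28, 33, 44]


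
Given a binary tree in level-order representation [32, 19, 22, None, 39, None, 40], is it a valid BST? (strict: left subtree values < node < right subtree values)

Level-order array: [32, 19, 22, None, 39, None, 40]
Validate using subtree bounds (lo, hi): at each node, require lo < value < hi,
then recurse left with hi=value and right with lo=value.
Preorder trace (stopping at first violation):
  at node 32 with bounds (-inf, +inf): OK
  at node 19 with bounds (-inf, 32): OK
  at node 39 with bounds (19, 32): VIOLATION
Node 39 violates its bound: not (19 < 39 < 32).
Result: Not a valid BST
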